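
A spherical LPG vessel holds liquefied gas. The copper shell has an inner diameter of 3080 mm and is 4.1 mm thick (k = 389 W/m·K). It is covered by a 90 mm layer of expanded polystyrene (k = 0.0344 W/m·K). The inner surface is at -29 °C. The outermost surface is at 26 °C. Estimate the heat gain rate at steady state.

Q ≈ 667 W

Each spherical layer contributes R = (1/r_i − 1/r_o)/(4πk):
R_copper shell = (1/1.54 − 1/1.5441)/(4π×389) = 3.527×10^-7 K/W
R_expanded polystyrene = (1/1.5441 − 1/1.6341)/(4π×0.0344) = 0.08251 K/W
R_total = 0.08251 K/W
Q = ΔT/R_total = 55/0.08251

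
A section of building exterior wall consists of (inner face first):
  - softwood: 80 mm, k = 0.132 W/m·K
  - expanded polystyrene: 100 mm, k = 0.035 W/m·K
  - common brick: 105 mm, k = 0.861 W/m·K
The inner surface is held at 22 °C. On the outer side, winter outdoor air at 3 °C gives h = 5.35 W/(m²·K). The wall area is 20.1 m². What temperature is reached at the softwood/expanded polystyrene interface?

Model the wall as resistances in series:
R_softwood = L/(kA) = 0.08/(0.132×20.1) = 0.03015 K/W
R_expanded polystyrene = L/(kA) = 0.1/(0.035×20.1) = 0.1421 K/W
R_common brick = L/(kA) = 0.105/(0.861×20.1) = 0.006067 K/W
R_outer film = 1/(h_o·A) = 1/(5.35×20.1) = 0.009299 K/W
R_total = 0.1877 K/W;  Q = ΔT/R_total = 19/0.1877 = 101.2 W
T_interface = T_inner − Q·ΣR(inner→interface) = 22 − 101×0.03015

T ≈ 18.9 °C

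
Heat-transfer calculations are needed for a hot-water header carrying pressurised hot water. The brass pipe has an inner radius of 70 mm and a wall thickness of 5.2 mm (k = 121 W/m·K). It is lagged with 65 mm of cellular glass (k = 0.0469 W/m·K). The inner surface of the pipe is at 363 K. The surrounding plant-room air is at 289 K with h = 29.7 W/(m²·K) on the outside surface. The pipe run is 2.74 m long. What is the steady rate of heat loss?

Q ≈ 94.2 W

Per-layer cylindrical resistances, series-summed:
R_brass pipe wall = ln(75.2/70)/(2π×121×2.74) = 3.44×10^-5 K/W
R_cellular glass = ln(140.2/75.2)/(2π×0.0469×2.74) = 0.7715 K/W
R_outer film = 1/(h_o·2πr_oL) = 1/(29.7×2π×0.1402×2.74) = 0.01395 K/W
R_total = 0.7855 K/W
Q = ΔT/R_total = 74/0.7855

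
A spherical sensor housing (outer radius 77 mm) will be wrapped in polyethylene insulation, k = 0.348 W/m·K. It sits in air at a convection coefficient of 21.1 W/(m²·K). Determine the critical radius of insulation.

r_cr ≈ 33 mm

For a sphere r_cr = 2k/h = 2×0.348/21.1
r_cr = 33 mm; since the bare radius (77 mm) is above r_cr, any added insulation will reduce heat loss.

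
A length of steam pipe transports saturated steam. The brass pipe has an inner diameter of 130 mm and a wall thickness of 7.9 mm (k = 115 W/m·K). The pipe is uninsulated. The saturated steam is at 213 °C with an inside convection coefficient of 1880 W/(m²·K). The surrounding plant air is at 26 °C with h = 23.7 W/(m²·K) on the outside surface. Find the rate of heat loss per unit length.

q′ ≈ 2000 W/m

Radial resistances (cylindrical: R_cond = ln(r_o/r_i)/(2πkL), R_conv = 1/(h·2πrL)):
R_inner film = 1/(h_i·2πr₁L) = 1/(1880×2π×0.065×1) = 0.001302 K/W
R_brass pipe wall = ln(72.9/65)/(2π×115×1) = 1.587×10^-4 K/W
R_outer film = 1/(h_o·2πr_oL) = 1/(23.7×2π×0.0729×1) = 0.09212 K/W
R_total = 0.09358 K/W
Q = ΔT/R_total = 187/0.09358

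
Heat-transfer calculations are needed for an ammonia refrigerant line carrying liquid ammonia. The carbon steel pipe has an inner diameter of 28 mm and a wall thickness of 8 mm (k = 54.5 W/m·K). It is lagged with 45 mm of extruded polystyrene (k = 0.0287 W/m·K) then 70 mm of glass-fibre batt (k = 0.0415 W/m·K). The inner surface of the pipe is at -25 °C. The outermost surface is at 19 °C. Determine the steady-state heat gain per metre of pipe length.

q′ ≈ 4.93 W/m

Treating each annulus and film as a series resistance:
R_carbon steel pipe wall = ln(22/14)/(2π×54.5×1) = 0.00132 K/W
R_extruded polystyrene = ln(67/22)/(2π×0.0287×1) = 6.176 K/W
R_glass-fibre batt = ln(137/67)/(2π×0.0415×1) = 2.743 K/W
R_total = 8.92 K/W
Q = ΔT/R_total = 44/8.92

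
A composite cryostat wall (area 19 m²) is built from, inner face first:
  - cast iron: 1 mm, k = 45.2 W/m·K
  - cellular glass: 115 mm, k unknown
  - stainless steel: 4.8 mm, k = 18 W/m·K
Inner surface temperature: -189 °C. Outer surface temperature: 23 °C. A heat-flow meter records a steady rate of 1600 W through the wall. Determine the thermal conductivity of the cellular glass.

Model the wall as resistances in series:
R_cast iron = L/(kA) = 0.001/(45.2×19) = 1.164×10^-6 K/W
R_stainless steel = L/(kA) = 0.0048/(18×19) = 1.404×10^-5 K/W
Sum of known resistances R_other = 1.52×10^-5 K/W
Total R = ΔT/Q = 212/1600 = 0.1325 K/W
R_cellular glass = R_total − R_other = 0.1325 K/W
k = L/(R·A) = 0.115/(0.1325×19)

k ≈ 0.0457 W/(m·K)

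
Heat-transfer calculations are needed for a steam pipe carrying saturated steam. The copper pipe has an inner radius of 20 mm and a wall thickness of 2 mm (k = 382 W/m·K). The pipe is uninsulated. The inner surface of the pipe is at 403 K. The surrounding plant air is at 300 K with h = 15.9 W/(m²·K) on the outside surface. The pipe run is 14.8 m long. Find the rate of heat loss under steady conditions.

Per-layer cylindrical resistances, series-summed:
R_copper pipe wall = ln(22/20)/(2π×382×14.8) = 2.683×10^-6 K/W
R_outer film = 1/(h_o·2πr_oL) = 1/(15.9×2π×0.022×14.8) = 0.03074 K/W
R_total = 0.03075 K/W
Q = ΔT/R_total = 103/0.03075

Q ≈ 3350 W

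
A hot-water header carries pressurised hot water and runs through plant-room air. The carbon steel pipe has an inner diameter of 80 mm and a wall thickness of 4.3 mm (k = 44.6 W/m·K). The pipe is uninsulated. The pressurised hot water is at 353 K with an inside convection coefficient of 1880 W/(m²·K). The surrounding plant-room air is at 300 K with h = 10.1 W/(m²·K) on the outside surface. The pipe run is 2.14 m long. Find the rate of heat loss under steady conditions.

Q ≈ 317 W

For a radial system each layer contributes R = ln(r_out/r_in)/(2πkL); films add R = 1/(hA).
R_inner film = 1/(h_i·2πr₁L) = 1/(1880×2π×0.04×2.14) = 9.89×10^-4 K/W
R_carbon steel pipe wall = ln(44.3/40)/(2π×44.6×2.14) = 1.703×10^-4 K/W
R_outer film = 1/(h_o·2πr_oL) = 1/(10.1×2π×0.0443×2.14) = 0.1662 K/W
R_total = 0.1674 K/W
Q = ΔT/R_total = 53/0.1674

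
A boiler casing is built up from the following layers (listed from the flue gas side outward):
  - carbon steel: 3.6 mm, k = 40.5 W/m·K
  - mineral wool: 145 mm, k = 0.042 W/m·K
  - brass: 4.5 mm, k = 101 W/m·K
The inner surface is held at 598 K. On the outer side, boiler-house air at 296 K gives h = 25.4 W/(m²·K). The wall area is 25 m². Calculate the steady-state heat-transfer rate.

Q ≈ 2160 W

Treating each layer as a thermal resistance in series:
R_carbon steel = L/(kA) = 0.0036/(40.5×25) = 3.556×10^-6 K/W
R_mineral wool = L/(kA) = 0.145/(0.042×25) = 0.1381 K/W
R_brass = L/(kA) = 0.0045/(101×25) = 1.782×10^-6 K/W
R_outer film = 1/(h_o·A) = 1/(25.4×25) = 0.001575 K/W
R_total = 0.1397 K/W
Q = ΔT / R_total = 302 / 0.1397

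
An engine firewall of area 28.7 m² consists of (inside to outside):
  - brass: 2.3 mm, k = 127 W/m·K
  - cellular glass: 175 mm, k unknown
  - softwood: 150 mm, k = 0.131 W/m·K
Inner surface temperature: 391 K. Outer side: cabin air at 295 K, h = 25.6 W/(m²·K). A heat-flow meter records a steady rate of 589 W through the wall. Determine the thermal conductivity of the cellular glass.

Series thermal resistances:
R_brass = L/(kA) = 0.0023/(127×28.7) = 6.31×10^-7 K/W
R_softwood = L/(kA) = 0.15/(0.131×28.7) = 0.0399 K/W
R_outer film = 1/(h_o·A) = 1/(25.6×28.7) = 0.001361 K/W
Sum of known resistances R_other = 0.04126 K/W
Total R = ΔT/Q = 96/589 = 0.163 K/W
R_cellular glass = R_total − R_other = 0.1217 K/W
k = L/(R·A) = 0.175/(0.1217×28.7)

k ≈ 0.0501 W/(m·K)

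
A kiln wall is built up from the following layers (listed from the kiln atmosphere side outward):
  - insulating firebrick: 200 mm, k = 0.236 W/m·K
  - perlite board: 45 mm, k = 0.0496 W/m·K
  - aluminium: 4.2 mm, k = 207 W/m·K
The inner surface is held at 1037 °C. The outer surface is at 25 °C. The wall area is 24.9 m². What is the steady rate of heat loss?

Treating each layer as a thermal resistance in series:
R_insulating firebrick = L/(kA) = 0.2/(0.236×24.9) = 0.03403 K/W
R_perlite board = L/(kA) = 0.045/(0.0496×24.9) = 0.03644 K/W
R_aluminium = L/(kA) = 0.0042/(207×24.9) = 8.149×10^-7 K/W
R_total = 0.07047 K/W
Q = ΔT / R_total = 1012 / 0.07047

Q ≈ 14400 W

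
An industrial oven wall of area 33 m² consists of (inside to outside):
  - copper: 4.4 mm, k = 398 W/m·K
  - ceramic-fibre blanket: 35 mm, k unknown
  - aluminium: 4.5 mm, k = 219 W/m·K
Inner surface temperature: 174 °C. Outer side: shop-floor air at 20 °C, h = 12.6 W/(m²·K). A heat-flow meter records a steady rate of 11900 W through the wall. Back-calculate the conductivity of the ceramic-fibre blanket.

Using the resistance-network approach (series):
R_copper = L/(kA) = 0.0044/(398×33) = 3.35×10^-7 K/W
R_aluminium = L/(kA) = 0.0045/(219×33) = 6.227×10^-7 K/W
R_outer film = 1/(h_o·A) = 1/(12.6×33) = 0.002405 K/W
Sum of known resistances R_other = 0.002406 K/W
Total R = ΔT/Q = 154/11900 = 0.01294 K/W
R_ceramic-fibre blanket = R_total − R_other = 0.01054 K/W
k = L/(R·A) = 0.035/(0.01054×33)

k ≈ 0.101 W/(m·K)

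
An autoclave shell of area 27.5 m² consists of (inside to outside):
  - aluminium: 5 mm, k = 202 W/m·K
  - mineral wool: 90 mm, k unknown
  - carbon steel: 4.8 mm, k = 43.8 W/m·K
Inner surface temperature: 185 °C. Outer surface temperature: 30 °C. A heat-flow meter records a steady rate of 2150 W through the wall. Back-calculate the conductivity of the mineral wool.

k ≈ 0.0454 W/(m·K)

Model the wall as resistances in series:
R_aluminium = L/(kA) = 0.005/(202×27.5) = 9.001×10^-7 K/W
R_carbon steel = L/(kA) = 0.0048/(43.8×27.5) = 3.985×10^-6 K/W
Sum of known resistances R_other = 4.885×10^-6 K/W
Total R = ΔT/Q = 155/2150 = 0.07209 K/W
R_mineral wool = R_total − R_other = 0.07209 K/W
k = L/(R·A) = 0.09/(0.07209×27.5)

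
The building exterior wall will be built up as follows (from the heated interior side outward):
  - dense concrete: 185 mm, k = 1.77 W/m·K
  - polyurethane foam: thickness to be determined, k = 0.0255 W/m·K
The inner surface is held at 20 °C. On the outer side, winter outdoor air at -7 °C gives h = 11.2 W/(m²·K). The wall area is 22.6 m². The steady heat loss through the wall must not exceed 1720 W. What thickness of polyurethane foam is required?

Thermal resistances in series:
R_dense concrete = L/(kA) = 0.185/(1.77×22.6) = 0.004625 K/W
R_outer film = 1/(h_o·A) = 1/(11.2×22.6) = 0.003951 K/W
Sum of the known resistances R_other = 0.008575 K/W
Required total resistance R_tot = ΔT/Q_allow = 27/1720 = 0.0157 K/W
R_polyurethane foam = R_tot − R_other = 0.007122 K/W
L = R·k·A = 0.007122×0.0255×22.6

L ≈ 4.1 mm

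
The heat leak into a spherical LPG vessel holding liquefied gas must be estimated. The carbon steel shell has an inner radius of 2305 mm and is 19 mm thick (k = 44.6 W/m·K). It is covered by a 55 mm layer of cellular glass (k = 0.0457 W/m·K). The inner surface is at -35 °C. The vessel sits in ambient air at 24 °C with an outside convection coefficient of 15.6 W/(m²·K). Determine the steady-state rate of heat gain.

Each spherical layer contributes R = (1/r_i − 1/r_o)/(4πk):
R_carbon steel shell = (1/2.305 − 1/2.324)/(4π×44.6) = 6.329×10^-6 K/W
R_cellular glass = (1/2.324 − 1/2.379)/(4π×0.0457) = 0.01732 K/W
R_outer film = 1/(h·4πr_o²) = 1/(15.6×4π×2.379²) = 9.013×10^-4 K/W
R_total = 0.01823 K/W
Q = ΔT/R_total = 59/0.01823

Q ≈ 3240 W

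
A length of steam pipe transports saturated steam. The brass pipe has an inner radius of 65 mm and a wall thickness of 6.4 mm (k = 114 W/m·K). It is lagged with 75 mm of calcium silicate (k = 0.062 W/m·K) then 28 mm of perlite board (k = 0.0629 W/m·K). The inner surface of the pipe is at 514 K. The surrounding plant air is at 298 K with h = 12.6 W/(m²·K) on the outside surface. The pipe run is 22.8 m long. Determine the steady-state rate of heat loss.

Radial resistances (cylindrical: R_cond = ln(r_o/r_i)/(2πkL), R_conv = 1/(h·2πrL)):
R_brass pipe wall = ln(71.4/65)/(2π×114×22.8) = 5.75×10^-6 K/W
R_calcium silicate = ln(146.4/71.4)/(2π×0.062×22.8) = 0.08084 K/W
R_perlite board = ln(174.4/146.4)/(2π×0.0629×22.8) = 0.01942 K/W
R_outer film = 1/(h_o·2πr_oL) = 1/(12.6×2π×0.1744×22.8) = 0.003177 K/W
R_total = 0.1034 K/W
Q = ΔT/R_total = 216/0.1034

Q ≈ 2090 W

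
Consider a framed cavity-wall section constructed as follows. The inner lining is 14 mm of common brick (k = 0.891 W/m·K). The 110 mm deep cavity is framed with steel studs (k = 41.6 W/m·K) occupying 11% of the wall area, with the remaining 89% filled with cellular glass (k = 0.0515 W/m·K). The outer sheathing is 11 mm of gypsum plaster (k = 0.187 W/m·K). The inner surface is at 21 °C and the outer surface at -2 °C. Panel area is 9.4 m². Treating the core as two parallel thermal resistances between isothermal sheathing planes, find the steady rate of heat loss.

Sheathing layers in series; stud and cavity paths in parallel between them.
R_inner = 0.014/(0.891×9.4) = 0.001672 K/W
R_stud  = 0.11/(41.6×0.11×9.4) = 0.002557 K/W
R_cav   = 0.11/(0.0515×0.89×9.4) = 0.2553 K/W
1/R_core = 1/R_stud + 1/R_cav → R_core = 0.002532 K/W
R_outer = 0.011/(0.187×9.4) = 0.006258 K/W
R_total = 0.01046 K/W
Q = ΔT/R_total = 23/0.01046

Q ≈ 2200 W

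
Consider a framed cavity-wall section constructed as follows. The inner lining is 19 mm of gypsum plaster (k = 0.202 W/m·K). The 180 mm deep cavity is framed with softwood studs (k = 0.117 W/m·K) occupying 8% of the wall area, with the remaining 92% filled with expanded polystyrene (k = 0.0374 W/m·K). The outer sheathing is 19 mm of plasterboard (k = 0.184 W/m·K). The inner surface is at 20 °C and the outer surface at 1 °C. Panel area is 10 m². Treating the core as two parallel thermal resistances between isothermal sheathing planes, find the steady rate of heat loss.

Q ≈ 44.1 W

Sheathing layers in series; stud and cavity paths in parallel between them.
R_inner = 0.019/(0.202×10) = 0.009406 K/W
R_stud  = 0.18/(0.117×0.08×10) = 1.923 K/W
R_cav   = 0.18/(0.0374×0.92×10) = 0.5231 K/W
1/R_core = 1/R_stud + 1/R_cav → R_core = 0.4113 K/W
R_outer = 0.019/(0.184×10) = 0.01033 K/W
R_total = 0.431 K/W
Q = ΔT/R_total = 19/0.431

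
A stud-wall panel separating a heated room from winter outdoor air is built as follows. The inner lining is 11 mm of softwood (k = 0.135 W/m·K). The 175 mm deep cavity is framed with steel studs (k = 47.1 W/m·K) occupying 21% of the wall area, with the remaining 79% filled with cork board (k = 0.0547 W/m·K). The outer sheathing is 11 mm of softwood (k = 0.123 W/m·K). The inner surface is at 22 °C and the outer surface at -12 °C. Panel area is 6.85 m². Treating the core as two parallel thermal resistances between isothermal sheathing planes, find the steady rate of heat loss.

Sheathing layers in series; stud and cavity paths in parallel between them.
R_inner = 0.011/(0.135×6.85) = 0.0119 K/W
R_stud  = 0.175/(47.1×0.21×6.85) = 0.002583 K/W
R_cav   = 0.175/(0.0547×0.79×6.85) = 0.5912 K/W
1/R_core = 1/R_stud + 1/R_cav → R_core = 0.002572 K/W
R_outer = 0.011/(0.123×6.85) = 0.01306 K/W
R_total = 0.02752 K/W
Q = ΔT/R_total = 34/0.02752

Q ≈ 1240 W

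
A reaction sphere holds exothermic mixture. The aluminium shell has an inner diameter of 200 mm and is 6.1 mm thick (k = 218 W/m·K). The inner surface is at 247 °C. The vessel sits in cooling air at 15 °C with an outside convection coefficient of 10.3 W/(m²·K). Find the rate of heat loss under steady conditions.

Q ≈ 338 W

Each spherical layer contributes R = (1/r_i − 1/r_o)/(4πk):
R_aluminium shell = (1/0.1 − 1/0.1061)/(4π×218) = 2.099×10^-4 K/W
R_outer film = 1/(h·4πr_o²) = 1/(10.3×4π×0.1061²) = 0.6863 K/W
R_total = 0.6865 K/W
Q = ΔT/R_total = 232/0.6865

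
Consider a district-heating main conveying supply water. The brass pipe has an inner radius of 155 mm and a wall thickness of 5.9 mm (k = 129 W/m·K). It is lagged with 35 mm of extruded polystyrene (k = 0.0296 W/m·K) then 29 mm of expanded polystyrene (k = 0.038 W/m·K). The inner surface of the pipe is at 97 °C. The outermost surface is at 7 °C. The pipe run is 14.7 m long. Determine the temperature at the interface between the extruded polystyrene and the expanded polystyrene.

T ≈ 38.8 °C

Treating each annulus and film as a series resistance:
R_brass pipe wall = ln(160.9/155)/(2π×129×14.7) = 3.135×10^-6 K/W
R_extruded polystyrene = ln(195.9/160.9)/(2π×0.0296×14.7) = 0.07199 K/W
R_expanded polystyrene = ln(224.9/195.9)/(2π×0.038×14.7) = 0.03933 K/W
R_total = 0.1113 K/W
Q = ΔT/R_total = 90/0.1113
Q = 808 W
T_interface = T_inner − Q·ΣR(inner→interface) = 97 − 808×0.07199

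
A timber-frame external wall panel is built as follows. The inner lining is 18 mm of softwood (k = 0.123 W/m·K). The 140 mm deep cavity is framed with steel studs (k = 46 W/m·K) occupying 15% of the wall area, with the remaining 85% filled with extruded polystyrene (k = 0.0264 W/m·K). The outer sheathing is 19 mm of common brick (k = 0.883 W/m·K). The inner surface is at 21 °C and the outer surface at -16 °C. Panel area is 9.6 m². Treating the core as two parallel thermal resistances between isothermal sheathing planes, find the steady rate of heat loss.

Sheathing layers in series; stud and cavity paths in parallel between them.
R_inner = 0.018/(0.123×9.6) = 0.01524 K/W
R_stud  = 0.14/(46×0.15×9.6) = 0.002114 K/W
R_cav   = 0.14/(0.0264×0.85×9.6) = 0.6499 K/W
1/R_core = 1/R_stud + 1/R_cav → R_core = 0.002107 K/W
R_outer = 0.019/(0.883×9.6) = 0.002241 K/W
R_total = 0.01959 K/W
Q = ΔT/R_total = 37/0.01959

Q ≈ 1890 W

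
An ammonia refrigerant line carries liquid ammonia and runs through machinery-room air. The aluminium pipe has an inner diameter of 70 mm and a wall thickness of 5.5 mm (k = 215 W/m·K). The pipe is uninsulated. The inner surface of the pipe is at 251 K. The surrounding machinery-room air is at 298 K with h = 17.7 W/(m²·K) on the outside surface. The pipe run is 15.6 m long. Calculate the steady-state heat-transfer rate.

Treating each annulus and film as a series resistance:
R_aluminium pipe wall = ln(40.5/35)/(2π×215×15.6) = 6.926×10^-6 K/W
R_outer film = 1/(h_o·2πr_oL) = 1/(17.7×2π×0.0405×15.6) = 0.01423 K/W
R_total = 0.01424 K/W
Q = ΔT/R_total = 47/0.01424

Q ≈ 3300 W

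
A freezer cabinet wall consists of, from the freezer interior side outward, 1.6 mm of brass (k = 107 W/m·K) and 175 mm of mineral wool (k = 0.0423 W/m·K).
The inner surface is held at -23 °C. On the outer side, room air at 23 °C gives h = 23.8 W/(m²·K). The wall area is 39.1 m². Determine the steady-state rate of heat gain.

Model the wall as resistances in series:
R_brass = L/(kA) = 0.0016/(107×39.1) = 3.824×10^-7 K/W
R_mineral wool = L/(kA) = 0.175/(0.0423×39.1) = 0.1058 K/W
R_outer film = 1/(h_o·A) = 1/(23.8×39.1) = 0.001075 K/W
R_total = 0.1069 K/W
Q = ΔT / R_total = 46 / 0.1069

Q ≈ 430 W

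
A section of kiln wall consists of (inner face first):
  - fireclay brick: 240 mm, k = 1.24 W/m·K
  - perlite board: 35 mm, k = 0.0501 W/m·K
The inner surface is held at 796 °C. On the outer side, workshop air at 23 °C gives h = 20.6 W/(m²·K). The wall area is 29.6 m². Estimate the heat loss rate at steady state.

Thermal resistances in series:
R_fireclay brick = L/(kA) = 0.24/(1.24×29.6) = 0.006539 K/W
R_perlite board = L/(kA) = 0.035/(0.0501×29.6) = 0.0236 K/W
R_outer film = 1/(h_o·A) = 1/(20.6×29.6) = 0.00164 K/W
R_total = 0.03178 K/W
Q = ΔT / R_total = 773 / 0.03178

Q ≈ 24300 W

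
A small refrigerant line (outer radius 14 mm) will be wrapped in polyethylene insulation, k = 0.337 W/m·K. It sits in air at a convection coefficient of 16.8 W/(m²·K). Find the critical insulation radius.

r_cr ≈ 20.1 mm

For a cylinder r_cr = k/h = 0.337/16.8
r_cr = 20.1 mm; since the bare radius (14 mm) is below r_cr, adding a thin layer of insulation will *increase* heat loss.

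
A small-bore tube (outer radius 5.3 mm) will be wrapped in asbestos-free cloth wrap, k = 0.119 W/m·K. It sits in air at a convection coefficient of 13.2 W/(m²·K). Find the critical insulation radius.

For a cylinder r_cr = k/h = 0.119/13.2
r_cr = 9.02 mm; since the bare radius (5.3 mm) is below r_cr, adding a thin layer of insulation will *increase* heat loss.

r_cr ≈ 9.02 mm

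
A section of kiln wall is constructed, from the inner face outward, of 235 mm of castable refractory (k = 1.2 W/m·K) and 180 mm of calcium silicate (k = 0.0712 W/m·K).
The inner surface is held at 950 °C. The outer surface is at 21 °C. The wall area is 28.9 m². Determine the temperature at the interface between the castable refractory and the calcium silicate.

T ≈ 883 °C

Using the resistance-network approach (series):
R_castable refractory = L/(kA) = 0.235/(1.2×28.9) = 0.006776 K/W
R_calcium silicate = L/(kA) = 0.18/(0.0712×28.9) = 0.08748 K/W
R_total = 0.09425 K/W;  Q = ΔT/R_total = 929/0.09425 = 9856 W
T_interface = T_inner − Q·ΣR(inner→interface) = 950 − 9860×0.006776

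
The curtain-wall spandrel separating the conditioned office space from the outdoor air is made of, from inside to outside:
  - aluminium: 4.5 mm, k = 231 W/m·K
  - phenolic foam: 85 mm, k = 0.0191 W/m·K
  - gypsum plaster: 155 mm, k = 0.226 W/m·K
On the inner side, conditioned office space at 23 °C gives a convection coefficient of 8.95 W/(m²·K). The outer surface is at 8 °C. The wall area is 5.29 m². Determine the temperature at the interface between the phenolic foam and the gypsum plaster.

Using the resistance-network approach (series):
R_inner film = 1/(h_i·A) = 1/(8.95×5.29) = 0.02112 K/W
R_aluminium = L/(kA) = 0.0045/(231×5.29) = 3.683×10^-6 K/W
R_phenolic foam = L/(kA) = 0.085/(0.0191×5.29) = 0.8413 K/W
R_gypsum plaster = L/(kA) = 0.155/(0.226×5.29) = 0.1296 K/W
R_total = 0.992 K/W;  Q = ΔT/R_total = 15/0.992 = 15.12 W
T_interface = T_inner − Q·ΣR(inner→interface) = 23 − 15.1×0.8624

T ≈ 9.96 °C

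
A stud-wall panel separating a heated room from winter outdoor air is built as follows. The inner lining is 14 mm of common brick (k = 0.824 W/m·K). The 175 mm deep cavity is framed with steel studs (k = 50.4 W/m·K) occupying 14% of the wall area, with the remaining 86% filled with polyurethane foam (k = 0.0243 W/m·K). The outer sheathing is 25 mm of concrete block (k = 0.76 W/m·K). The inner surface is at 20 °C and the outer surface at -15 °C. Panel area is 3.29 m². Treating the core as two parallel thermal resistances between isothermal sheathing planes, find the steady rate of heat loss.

Q ≈ 1540 W

Sheathing layers in series; stud and cavity paths in parallel between them.
R_inner = 0.014/(0.824×3.29) = 0.005164 K/W
R_stud  = 0.175/(50.4×0.14×3.29) = 0.007538 K/W
R_cav   = 0.175/(0.0243×0.86×3.29) = 2.545 K/W
1/R_core = 1/R_stud + 1/R_cav → R_core = 0.007516 K/W
R_outer = 0.025/(0.76×3.29) = 0.009998 K/W
R_total = 0.02268 K/W
Q = ΔT/R_total = 35/0.02268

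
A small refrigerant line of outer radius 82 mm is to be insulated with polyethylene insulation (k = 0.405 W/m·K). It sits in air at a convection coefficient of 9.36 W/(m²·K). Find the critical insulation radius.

For a cylinder r_cr = k/h = 0.405/9.36
r_cr = 43.3 mm; since the bare radius (82 mm) is above r_cr, any added insulation will reduce heat loss.

r_cr ≈ 43.3 mm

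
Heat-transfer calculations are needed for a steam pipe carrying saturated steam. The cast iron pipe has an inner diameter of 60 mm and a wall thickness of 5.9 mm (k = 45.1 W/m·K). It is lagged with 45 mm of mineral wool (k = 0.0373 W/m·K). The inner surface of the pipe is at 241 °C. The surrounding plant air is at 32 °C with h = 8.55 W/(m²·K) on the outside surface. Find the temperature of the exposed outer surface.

For a radial system each layer contributes R = ln(r_out/r_in)/(2πkL); films add R = 1/(hA).
R_cast iron pipe wall = ln(35.9/30)/(2π×45.1×1) = 6.336×10^-4 K/W
R_mineral wool = ln(80.9/35.9)/(2π×0.0373×1) = 3.467 K/W
R_outer film = 1/(h_o·2πr_oL) = 1/(8.55×2π×0.0809×1) = 0.2301 K/W
R_total = 3.697 K/W
Q = ΔT/R_total = 209/3.697
Q = 56.5 W/m
T_interface = T_inner − Q·ΣR(inner→interface) = 241 − 56.5×3.467

T ≈ 45 °C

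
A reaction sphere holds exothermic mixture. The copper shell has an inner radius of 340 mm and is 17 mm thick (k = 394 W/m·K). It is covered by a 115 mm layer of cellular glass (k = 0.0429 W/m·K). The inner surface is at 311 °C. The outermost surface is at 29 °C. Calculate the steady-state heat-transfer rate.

For a spherical shell R = (1/r₁ − 1/r₂)/(4πk); film R = 1/(h·4πr²). In series:
R_copper shell = (1/0.34 − 1/0.357)/(4π×394) = 2.829×10^-5 K/W
R_cellular glass = (1/0.357 − 1/0.472)/(4π×0.0429) = 1.266 K/W
R_total = 1.266 K/W
Q = ΔT/R_total = 282/1.266

Q ≈ 223 W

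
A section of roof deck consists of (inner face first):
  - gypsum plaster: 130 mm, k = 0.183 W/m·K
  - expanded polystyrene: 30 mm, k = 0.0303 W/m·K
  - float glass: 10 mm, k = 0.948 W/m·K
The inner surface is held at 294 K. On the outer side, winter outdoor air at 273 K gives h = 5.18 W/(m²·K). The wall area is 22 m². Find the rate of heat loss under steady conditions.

Series thermal resistances:
R_gypsum plaster = L/(kA) = 0.13/(0.183×22) = 0.03229 K/W
R_expanded polystyrene = L/(kA) = 0.03/(0.0303×22) = 0.045 K/W
R_float glass = L/(kA) = 0.01/(0.948×22) = 4.795×10^-4 K/W
R_outer film = 1/(h_o·A) = 1/(5.18×22) = 0.008775 K/W
R_total = 0.08655 K/W
Q = ΔT / R_total = 21 / 0.08655

Q ≈ 243 W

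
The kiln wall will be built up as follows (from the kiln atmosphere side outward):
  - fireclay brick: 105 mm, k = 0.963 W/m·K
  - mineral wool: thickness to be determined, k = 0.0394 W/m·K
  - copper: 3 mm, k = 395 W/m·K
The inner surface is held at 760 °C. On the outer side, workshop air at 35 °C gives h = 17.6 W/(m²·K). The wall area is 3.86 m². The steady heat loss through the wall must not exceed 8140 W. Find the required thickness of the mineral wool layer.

Model the wall as resistances in series:
R_fireclay brick = L/(kA) = 0.105/(0.963×3.86) = 0.02825 K/W
R_copper = L/(kA) = 0.003/(395×3.86) = 1.968×10^-6 K/W
R_outer film = 1/(h_o·A) = 1/(17.6×3.86) = 0.01472 K/W
Sum of the known resistances R_other = 0.04297 K/W
Required total resistance R_tot = ΔT/Q_allow = 725/8140 = 0.08907 K/W
R_mineral wool = R_tot − R_other = 0.0461 K/W
L = R·k·A = 0.0461×0.0394×3.86

L ≈ 7.01 mm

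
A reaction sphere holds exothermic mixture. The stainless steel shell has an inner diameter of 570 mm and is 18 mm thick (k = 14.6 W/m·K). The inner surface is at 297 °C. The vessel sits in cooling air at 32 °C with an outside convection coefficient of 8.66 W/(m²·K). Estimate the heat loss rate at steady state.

Each spherical layer contributes R = (1/r_i − 1/r_o)/(4πk):
R_stainless steel shell = (1/0.285 − 1/0.303)/(4π×14.6) = 0.001136 K/W
R_outer film = 1/(h·4πr_o²) = 1/(8.66×4π×0.303²) = 0.1001 K/W
R_total = 0.1012 K/W
Q = ΔT/R_total = 265/0.1012

Q ≈ 2620 W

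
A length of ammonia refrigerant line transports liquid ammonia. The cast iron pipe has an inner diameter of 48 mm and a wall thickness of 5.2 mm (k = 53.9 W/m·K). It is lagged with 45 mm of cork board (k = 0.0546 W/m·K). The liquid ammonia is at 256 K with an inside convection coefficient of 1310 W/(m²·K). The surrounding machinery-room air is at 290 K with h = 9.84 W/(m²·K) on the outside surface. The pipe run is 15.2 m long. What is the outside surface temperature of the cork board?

T ≈ 287 K

Radial resistances (cylindrical: R_cond = ln(r_o/r_i)/(2πkL), R_conv = 1/(h·2πrL)):
R_inner film = 1/(h_i·2πr₁L) = 1/(1310×2π×0.024×15.2) = 3.33×10^-4 K/W
R_cast iron pipe wall = ln(29.2/24)/(2π×53.9×15.2) = 3.81×10^-5 K/W
R_cork board = ln(74.2/29.2)/(2π×0.0546×15.2) = 0.1788 K/W
R_outer film = 1/(h_o·2πr_oL) = 1/(9.84×2π×0.0742×15.2) = 0.01434 K/W
R_total = 0.1936 K/W
Q = ΔT/R_total = 34/0.1936
Q = 176 W
T_interface = T_inner + Q·ΣR(inner→interface) = 256 + 176×0.1792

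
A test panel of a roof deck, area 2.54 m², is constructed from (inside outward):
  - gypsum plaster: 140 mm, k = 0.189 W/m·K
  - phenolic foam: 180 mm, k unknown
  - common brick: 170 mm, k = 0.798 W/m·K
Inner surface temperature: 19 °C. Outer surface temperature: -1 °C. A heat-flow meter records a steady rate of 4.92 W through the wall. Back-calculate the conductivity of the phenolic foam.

k ≈ 0.0192 W/(m·K)

Model the wall as resistances in series:
R_gypsum plaster = L/(kA) = 0.14/(0.189×2.54) = 0.2916 K/W
R_common brick = L/(kA) = 0.17/(0.798×2.54) = 0.08387 K/W
Sum of known resistances R_other = 0.3755 K/W
Total R = ΔT/Q = 20/4.92 = 4.065 K/W
R_phenolic foam = R_total − R_other = 3.69 K/W
k = L/(R·A) = 0.18/(3.69×2.54)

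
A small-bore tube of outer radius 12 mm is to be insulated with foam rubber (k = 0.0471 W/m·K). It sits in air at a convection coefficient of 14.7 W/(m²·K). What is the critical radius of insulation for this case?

r_cr ≈ 3.2 mm

For a cylinder r_cr = k/h = 0.0471/14.7
r_cr = 3.2 mm; since the bare radius (12 mm) is above r_cr, any added insulation will reduce heat loss.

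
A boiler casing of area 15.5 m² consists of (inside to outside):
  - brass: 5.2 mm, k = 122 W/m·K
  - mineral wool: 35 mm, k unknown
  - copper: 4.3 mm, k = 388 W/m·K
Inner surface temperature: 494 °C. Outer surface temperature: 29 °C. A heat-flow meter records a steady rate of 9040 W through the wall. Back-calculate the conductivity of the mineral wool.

Thermal resistances in series:
R_brass = L/(kA) = 0.0052/(122×15.5) = 2.75×10^-6 K/W
R_copper = L/(kA) = 0.0043/(388×15.5) = 7.15×10^-7 K/W
Sum of known resistances R_other = 3.465×10^-6 K/W
Total R = ΔT/Q = 465/9040 = 0.05144 K/W
R_mineral wool = R_total − R_other = 0.05143 K/W
k = L/(R·A) = 0.035/(0.05143×15.5)

k ≈ 0.0439 W/(m·K)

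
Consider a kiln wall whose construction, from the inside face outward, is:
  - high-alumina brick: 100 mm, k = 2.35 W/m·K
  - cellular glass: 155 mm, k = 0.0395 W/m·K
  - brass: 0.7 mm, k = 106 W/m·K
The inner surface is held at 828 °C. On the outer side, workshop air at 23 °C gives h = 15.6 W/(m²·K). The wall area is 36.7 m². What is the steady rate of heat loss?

Series thermal resistances:
R_high-alumina brick = L/(kA) = 0.1/(2.35×36.7) = 0.001159 K/W
R_cellular glass = L/(kA) = 0.155/(0.0395×36.7) = 0.1069 K/W
R_brass = L/(kA) = 0.0007/(106×36.7) = 1.799×10^-7 K/W
R_outer film = 1/(h_o·A) = 1/(15.6×36.7) = 0.001747 K/W
R_total = 0.1098 K/W
Q = ΔT / R_total = 805 / 0.1098

Q ≈ 7330 W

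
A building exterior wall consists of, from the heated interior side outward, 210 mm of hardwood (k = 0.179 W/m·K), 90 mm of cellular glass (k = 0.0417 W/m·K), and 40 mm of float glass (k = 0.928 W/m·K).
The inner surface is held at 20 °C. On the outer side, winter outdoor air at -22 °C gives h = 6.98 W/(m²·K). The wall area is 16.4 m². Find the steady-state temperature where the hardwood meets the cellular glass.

T ≈ 5.99 °C

Model the wall as resistances in series:
R_hardwood = L/(kA) = 0.21/(0.179×16.4) = 0.07154 K/W
R_cellular glass = L/(kA) = 0.09/(0.0417×16.4) = 0.1316 K/W
R_float glass = L/(kA) = 0.04/(0.928×16.4) = 0.002628 K/W
R_outer film = 1/(h_o·A) = 1/(6.98×16.4) = 0.008736 K/W
R_total = 0.2145 K/W;  Q = ΔT/R_total = 42/0.2145 = 195.8 W
T_interface = T_inner − Q·ΣR(inner→interface) = 20 − 196×0.07154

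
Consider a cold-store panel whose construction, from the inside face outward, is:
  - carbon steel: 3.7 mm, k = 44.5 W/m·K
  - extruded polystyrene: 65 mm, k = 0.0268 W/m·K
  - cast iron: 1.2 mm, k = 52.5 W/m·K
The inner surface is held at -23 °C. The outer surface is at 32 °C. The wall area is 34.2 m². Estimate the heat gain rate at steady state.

Q ≈ 776 W

Using the resistance-network approach (series):
R_carbon steel = L/(kA) = 0.0037/(44.5×34.2) = 2.431×10^-6 K/W
R_extruded polystyrene = L/(kA) = 0.065/(0.0268×34.2) = 0.07092 K/W
R_cast iron = L/(kA) = 0.0012/(52.5×34.2) = 6.683×10^-7 K/W
R_total = 0.07092 K/W
Q = ΔT / R_total = 55 / 0.07092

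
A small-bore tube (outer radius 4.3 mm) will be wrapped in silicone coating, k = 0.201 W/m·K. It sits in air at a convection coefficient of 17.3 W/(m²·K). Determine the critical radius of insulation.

r_cr ≈ 11.6 mm

For a cylinder r_cr = k/h = 0.201/17.3
r_cr = 11.6 mm; since the bare radius (4.3 mm) is below r_cr, adding a thin layer of insulation will *increase* heat loss.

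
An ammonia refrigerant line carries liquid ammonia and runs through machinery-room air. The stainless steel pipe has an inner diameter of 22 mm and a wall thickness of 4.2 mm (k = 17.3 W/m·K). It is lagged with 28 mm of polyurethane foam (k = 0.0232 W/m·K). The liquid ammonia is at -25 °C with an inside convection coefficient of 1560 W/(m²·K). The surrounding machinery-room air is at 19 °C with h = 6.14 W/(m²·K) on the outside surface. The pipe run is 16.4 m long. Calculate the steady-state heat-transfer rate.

Cylindrical conduction, so R = ln(r₂/r₁)/(2πkL) per layer, in series:
R_inner film = 1/(h_i·2πr₁L) = 1/(1560×2π×0.011×16.4) = 5.655×10^-4 K/W
R_stainless steel pipe wall = ln(15.2/11)/(2π×17.3×16.4) = 1.814×10^-4 K/W
R_polyurethane foam = ln(43.2/15.2)/(2π×0.0232×16.4) = 0.4369 K/W
R_outer film = 1/(h_o·2πr_oL) = 1/(6.14×2π×0.0432×16.4) = 0.03659 K/W
R_total = 0.4743 K/W
Q = ΔT/R_total = 44/0.4743

Q ≈ 92.8 W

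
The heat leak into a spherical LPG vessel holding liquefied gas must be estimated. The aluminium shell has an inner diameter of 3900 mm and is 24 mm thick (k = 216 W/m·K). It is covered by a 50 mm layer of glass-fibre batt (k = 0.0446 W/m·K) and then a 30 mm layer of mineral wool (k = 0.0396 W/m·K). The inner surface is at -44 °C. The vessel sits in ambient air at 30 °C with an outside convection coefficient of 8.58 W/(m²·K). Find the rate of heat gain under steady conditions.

Each spherical layer contributes R = (1/r_i − 1/r_o)/(4πk):
R_aluminium shell = (1/1.95 − 1/1.974)/(4π×216) = 2.297×10^-6 K/W
R_glass-fibre batt = (1/1.974 − 1/2.024)/(4π×0.0446) = 0.02233 K/W
R_mineral wool = (1/2.024 − 1/2.054)/(4π×0.0396) = 0.0145 K/W
R_outer film = 1/(h·4πr_o²) = 1/(8.58×4π×2.054²) = 0.002198 K/W
R_total = 0.03903 K/W
Q = ΔT/R_total = 74/0.03903

Q ≈ 1900 W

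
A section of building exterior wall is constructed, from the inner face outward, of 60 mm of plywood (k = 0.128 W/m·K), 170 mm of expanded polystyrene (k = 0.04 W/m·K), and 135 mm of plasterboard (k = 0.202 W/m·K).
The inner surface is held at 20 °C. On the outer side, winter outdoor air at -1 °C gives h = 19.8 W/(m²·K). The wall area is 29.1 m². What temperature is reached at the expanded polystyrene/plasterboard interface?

T ≈ 1.78 °C

Series thermal resistances:
R_plywood = L/(kA) = 0.06/(0.128×29.1) = 0.01611 K/W
R_expanded polystyrene = L/(kA) = 0.17/(0.04×29.1) = 0.146 K/W
R_plasterboard = L/(kA) = 0.135/(0.202×29.1) = 0.02297 K/W
R_outer film = 1/(h_o·A) = 1/(19.8×29.1) = 0.001736 K/W
R_total = 0.1869 K/W;  Q = ΔT/R_total = 21/0.1869 = 112.4 W
T_interface = T_inner − Q·ΣR(inner→interface) = 20 − 112×0.1622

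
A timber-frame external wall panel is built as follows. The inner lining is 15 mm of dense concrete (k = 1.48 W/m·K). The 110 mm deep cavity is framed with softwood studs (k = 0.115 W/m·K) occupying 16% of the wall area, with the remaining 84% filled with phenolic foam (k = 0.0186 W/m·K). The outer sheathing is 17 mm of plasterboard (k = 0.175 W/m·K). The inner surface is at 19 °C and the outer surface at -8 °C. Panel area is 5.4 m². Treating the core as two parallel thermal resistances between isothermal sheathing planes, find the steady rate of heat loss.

Sheathing layers in series; stud and cavity paths in parallel between them.
R_inner = 0.015/(1.48×5.4) = 0.001877 K/W
R_stud  = 0.11/(0.115×0.16×5.4) = 1.107 K/W
R_cav   = 0.11/(0.0186×0.84×5.4) = 1.304 K/W
1/R_core = 1/R_stud + 1/R_cav → R_core = 0.5987 K/W
R_outer = 0.017/(0.175×5.4) = 0.01799 K/W
R_total = 0.6186 K/W
Q = ΔT/R_total = 27/0.6186

Q ≈ 43.6 W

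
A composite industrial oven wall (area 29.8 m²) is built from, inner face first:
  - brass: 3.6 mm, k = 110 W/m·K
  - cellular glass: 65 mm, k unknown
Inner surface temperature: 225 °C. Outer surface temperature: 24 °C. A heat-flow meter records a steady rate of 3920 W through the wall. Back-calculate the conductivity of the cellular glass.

Treating each layer as a thermal resistance in series:
R_brass = L/(kA) = 0.0036/(110×29.8) = 1.098×10^-6 K/W
Sum of known resistances R_other = 1.098×10^-6 K/W
Total R = ΔT/Q = 201/3920 = 0.05128 K/W
R_cellular glass = R_total − R_other = 0.05127 K/W
k = L/(R·A) = 0.065/(0.05127×29.8)

k ≈ 0.0425 W/(m·K)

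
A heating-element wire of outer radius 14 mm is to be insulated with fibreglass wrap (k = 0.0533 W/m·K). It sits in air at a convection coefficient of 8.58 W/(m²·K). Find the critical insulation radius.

For a cylinder r_cr = k/h = 0.0533/8.58
r_cr = 6.21 mm; since the bare radius (14 mm) is above r_cr, any added insulation will reduce heat loss.

r_cr ≈ 6.21 mm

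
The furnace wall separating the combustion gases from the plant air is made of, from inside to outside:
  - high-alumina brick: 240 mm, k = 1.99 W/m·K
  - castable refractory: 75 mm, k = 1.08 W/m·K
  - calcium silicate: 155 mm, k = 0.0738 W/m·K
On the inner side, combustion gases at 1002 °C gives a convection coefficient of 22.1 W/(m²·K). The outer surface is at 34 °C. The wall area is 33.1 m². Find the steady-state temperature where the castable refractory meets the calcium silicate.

Using the resistance-network approach (series):
R_inner film = 1/(h_i·A) = 1/(22.1×33.1) = 0.001367 K/W
R_high-alumina brick = L/(kA) = 0.24/(1.99×33.1) = 0.003644 K/W
R_castable refractory = L/(kA) = 0.075/(1.08×33.1) = 0.002098 K/W
R_calcium silicate = L/(kA) = 0.155/(0.0738×33.1) = 0.06345 K/W
R_total = 0.07056 K/W;  Q = ΔT/R_total = 968/0.07056 = 13720 W
T_interface = T_inner − Q·ΣR(inner→interface) = 1002 − 13700×0.007109

T ≈ 904 °C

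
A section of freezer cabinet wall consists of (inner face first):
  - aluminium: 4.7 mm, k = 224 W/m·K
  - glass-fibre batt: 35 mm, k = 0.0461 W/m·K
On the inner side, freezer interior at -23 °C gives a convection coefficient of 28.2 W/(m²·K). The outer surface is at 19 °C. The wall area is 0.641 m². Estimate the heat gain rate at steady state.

Q ≈ 33.9 W

Series thermal resistances:
R_inner film = 1/(h_i·A) = 1/(28.2×0.641) = 0.05532 K/W
R_aluminium = L/(kA) = 0.0047/(224×0.641) = 3.273×10^-5 K/W
R_glass-fibre batt = L/(kA) = 0.035/(0.0461×0.641) = 1.184 K/W
R_total = 1.24 K/W
Q = ΔT / R_total = 42 / 1.24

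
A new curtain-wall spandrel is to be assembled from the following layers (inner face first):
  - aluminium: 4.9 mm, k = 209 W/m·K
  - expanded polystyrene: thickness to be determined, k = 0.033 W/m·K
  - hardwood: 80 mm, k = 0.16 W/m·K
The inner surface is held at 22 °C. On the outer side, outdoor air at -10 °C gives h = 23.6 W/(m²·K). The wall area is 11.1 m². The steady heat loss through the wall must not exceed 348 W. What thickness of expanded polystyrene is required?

Treating each layer as a thermal resistance in series:
R_aluminium = L/(kA) = 0.0049/(209×11.1) = 2.112×10^-6 K/W
R_hardwood = L/(kA) = 0.08/(0.16×11.1) = 0.04505 K/W
R_outer film = 1/(h_o·A) = 1/(23.6×11.1) = 0.003817 K/W
Sum of the known resistances R_other = 0.04886 K/W
Required total resistance R_tot = ΔT/Q_allow = 32/348 = 0.09195 K/W
R_expanded polystyrene = R_tot − R_other = 0.04309 K/W
L = R·k·A = 0.04309×0.033×11.1

L ≈ 15.8 mm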